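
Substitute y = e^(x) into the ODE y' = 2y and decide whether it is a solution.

Verification:
y = e^(x)
y' = e^(x)
But 2y = 2e^(x)
y' ≠ 2y — the derivative does not match

No, it is not a solution.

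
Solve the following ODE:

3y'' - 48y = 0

Characteristic equation: 3r² - 48 = 0
Divide by 3: r² - 16 = 0
Roots: r = 4, -4 (distinct real)
General solution: y = C₁e^(4x) + C₂e^(-4x)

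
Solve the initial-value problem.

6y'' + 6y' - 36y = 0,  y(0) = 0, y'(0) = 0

General solution: y = C₁e^(2x) + C₂e^(-3x)
Applying ICs: C₁ = 0, C₂ = 0
Particular solution: y = 0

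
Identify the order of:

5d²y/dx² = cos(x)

The order is 2 (highest derivative is of order 2).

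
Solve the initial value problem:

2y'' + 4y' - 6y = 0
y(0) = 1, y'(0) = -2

General solution: y = C₁e^x + C₂e^(-3x)
Applying ICs: C₁ = 1/4, C₂ = 3/4
Particular solution: y = (1/4)e^x + (3/4)e^(-3x)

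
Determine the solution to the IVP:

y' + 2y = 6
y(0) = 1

General solution: y = 3 + Ce^(-2x)
Applying y(0) = 1: C = 1 - 3 = -2
Particular solution: y = 3 - 2e^(-2x)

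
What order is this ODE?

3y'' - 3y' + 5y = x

The order is 2 (highest derivative is of order 2).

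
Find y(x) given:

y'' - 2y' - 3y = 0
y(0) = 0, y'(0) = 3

General solution: y = C₁e^(3x) + C₂e^(-x)
Applying ICs: C₁ = 3/4, C₂ = -3/4
Particular solution: y = (3/4)e^(3x) - (3/4)e^(-x)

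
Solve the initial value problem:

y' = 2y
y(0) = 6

General solution: y = Ce^(2x)
Applying IC y(0) = 6:
Particular solution: y = 6e^(2x)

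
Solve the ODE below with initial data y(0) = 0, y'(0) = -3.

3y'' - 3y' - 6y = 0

General solution: y = C₁e^(2x) + C₂e^(-x)
Applying ICs: C₁ = -1, C₂ = 1
Particular solution: y = -e^(2x) + e^(-x)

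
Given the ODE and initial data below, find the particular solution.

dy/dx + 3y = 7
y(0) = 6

General solution: y = 7/3 + Ce^(-3x)
Applying y(0) = 6: C = 6 - 7/3 = 11/3
Particular solution: y = 7/3 + (11/3)e^(-3x)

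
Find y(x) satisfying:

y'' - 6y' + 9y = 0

Characteristic equation: r² - 6r + 9 = 0
Factored: (r - 3)² = 0
Repeated root: r = 3
General solution: y = (C₁ + C₂x)e^(3x)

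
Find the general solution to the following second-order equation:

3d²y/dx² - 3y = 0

Characteristic equation: 3r² - 3 = 0
Divide by 3: r² - 1 = 0
Roots: r = 1, -1 (distinct real)
General solution: y = C₁e^x + C₂e^(-x)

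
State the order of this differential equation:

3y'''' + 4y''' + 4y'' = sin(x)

The order is 4 (highest derivative is of order 4).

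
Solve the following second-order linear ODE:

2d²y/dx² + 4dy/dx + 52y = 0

Characteristic equation: 2r² + 4r + 52 = 0
Divide by 2: r² + 2r + 26 = 0
Roots: r = -1 ± 5i (complex conjugates)
General solution: y = e^(-x)(C₁cos(5x) + C₂sin(5x))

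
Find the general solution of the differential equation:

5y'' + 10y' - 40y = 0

Characteristic equation: 5r² + 10r - 40 = 0
Divide by 5: r² + 2r - 8 = 0
Roots: r = 2, -4 (distinct real)
General solution: y = C₁e^(2x) + C₂e^(-4x)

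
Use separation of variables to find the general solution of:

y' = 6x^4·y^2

Separating variables and integrating:
-1/y = 6x^5/5 + C

General solution: y^-1 = (-6/5)x^5 + C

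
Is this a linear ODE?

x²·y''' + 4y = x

Yes. Linear (y and its derivatives appear to the first power only, no products of y terms)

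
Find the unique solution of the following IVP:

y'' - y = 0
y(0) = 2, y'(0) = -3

General solution: y = C₁e^x + C₂e^(-x)
Applying ICs: C₁ = -1/2, C₂ = 5/2
Particular solution: y = -(1/2)e^x + (5/2)e^(-x)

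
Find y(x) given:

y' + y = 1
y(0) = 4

General solution: y = 1 + Ce^(-x)
Applying y(0) = 4: C = 4 - 1 = 3
Particular solution: y = 1 + 3e^(-x)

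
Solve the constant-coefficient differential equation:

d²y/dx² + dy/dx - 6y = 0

Characteristic equation: r² + r - 6 = 0
Roots: r = 2, -3 (distinct real)
General solution: y = C₁e^(2x) + C₂e^(-3x)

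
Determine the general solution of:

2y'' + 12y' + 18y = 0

Characteristic equation: 2r² + 12r + 18 = 0
Divide by 2: r² + 6r + 9 = 0
Factored: (r + 3)² = 0
Repeated root: r = -3
General solution: y = (C₁ + C₂x)e^(-3x)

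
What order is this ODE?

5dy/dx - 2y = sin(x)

The order is 1 (highest derivative is of order 1).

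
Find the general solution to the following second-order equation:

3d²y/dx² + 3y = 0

Characteristic equation: 3r² + 3 = 0
Divide by 3: r² + 1 = 0
Roots: r = ±i (complex conjugates)
General solution: y = C₁cos(x) + C₂sin(x)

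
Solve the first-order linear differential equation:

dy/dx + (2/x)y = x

Using integrating factor method:

General solution: y = (1/4)x^2 + Cx^(-2)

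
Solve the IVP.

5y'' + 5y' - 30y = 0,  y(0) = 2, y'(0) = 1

General solution: y = C₁e^(2x) + C₂e^(-3x)
Applying ICs: C₁ = 7/5, C₂ = 3/5
Particular solution: y = (7/5)e^(2x) + (3/5)e^(-3x)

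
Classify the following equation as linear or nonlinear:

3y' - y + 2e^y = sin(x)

Nonlinear (e^y is nonlinear in y)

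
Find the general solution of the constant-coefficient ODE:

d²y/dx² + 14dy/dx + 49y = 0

Characteristic equation: r² + 14r + 49 = 0
Factored: (r + 7)² = 0
Repeated root: r = -7
General solution: y = (C₁ + C₂x)e^(-7x)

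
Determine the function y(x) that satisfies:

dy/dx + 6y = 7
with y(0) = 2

General solution: y = 7/6 + Ce^(-6x)
Applying y(0) = 2: C = 2 - 7/6 = 5/6
Particular solution: y = 7/6 + (5/6)e^(-6x)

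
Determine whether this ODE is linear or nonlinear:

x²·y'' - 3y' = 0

Linear (y and its derivatives appear to the first power only, no products of y terms)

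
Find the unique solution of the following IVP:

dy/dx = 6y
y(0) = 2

General solution: y = Ce^(6x)
Applying IC y(0) = 2:
Particular solution: y = 2e^(6x)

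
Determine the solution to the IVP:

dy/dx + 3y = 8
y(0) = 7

General solution: y = 8/3 + Ce^(-3x)
Applying y(0) = 7: C = 7 - 8/3 = 13/3
Particular solution: y = 8/3 + (13/3)e^(-3x)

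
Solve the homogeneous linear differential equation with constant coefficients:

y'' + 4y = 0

Characteristic equation: r² + 4 = 0
Roots: r = ±2i (complex conjugates)
General solution: y = C₁cos(2x) + C₂sin(2x)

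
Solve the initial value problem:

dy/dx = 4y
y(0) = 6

General solution: y = Ce^(4x)
Applying IC y(0) = 6:
Particular solution: y = 6e^(4x)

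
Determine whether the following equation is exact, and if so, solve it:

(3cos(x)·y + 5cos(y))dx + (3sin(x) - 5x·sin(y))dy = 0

Verify exactness: ∂M/∂y = ∂N/∂x ✓
Find F(x,y) such that ∂F/∂x = M, ∂F/∂y = N
Solution: 3sin(x)·y + 5x·cos(y) = C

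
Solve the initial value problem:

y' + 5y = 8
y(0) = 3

General solution: y = 8/5 + Ce^(-5x)
Applying y(0) = 3: C = 3 - 8/5 = 7/5
Particular solution: y = 8/5 + (7/5)e^(-5x)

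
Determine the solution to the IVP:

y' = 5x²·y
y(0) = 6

General solution: y = Ce^(5x³/3)
Applying IC y(0) = 6:
Particular solution: y = 6e^(5x³/3)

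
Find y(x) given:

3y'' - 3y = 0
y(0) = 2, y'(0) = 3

General solution: y = C₁e^x + C₂e^(-x)
Applying ICs: C₁ = 5/2, C₂ = -1/2
Particular solution: y = (5/2)e^x - (1/2)e^(-x)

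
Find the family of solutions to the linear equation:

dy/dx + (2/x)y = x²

Using integrating factor method:

General solution: y = (1/5)x^3 + Cx^(-2)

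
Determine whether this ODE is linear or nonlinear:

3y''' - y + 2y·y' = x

Nonlinear (product y·y')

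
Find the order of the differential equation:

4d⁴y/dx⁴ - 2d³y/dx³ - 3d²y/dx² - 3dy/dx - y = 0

The order is 4 (highest derivative is of order 4).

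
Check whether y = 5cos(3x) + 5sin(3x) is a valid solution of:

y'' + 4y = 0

Verification:
y'' = -45cos(3x) - 45sin(3x)
y'' + 4y ≠ 0 (frequency mismatch: got 9 instead of 4)

No, it is not a solution.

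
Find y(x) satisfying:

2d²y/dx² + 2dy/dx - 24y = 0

Characteristic equation: 2r² + 2r - 24 = 0
Divide by 2: r² + r - 12 = 0
Roots: r = 3, -4 (distinct real)
General solution: y = C₁e^(3x) + C₂e^(-4x)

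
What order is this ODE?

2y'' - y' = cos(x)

The order is 2 (highest derivative is of order 2).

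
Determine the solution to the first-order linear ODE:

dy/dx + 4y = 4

Using integrating factor method:

General solution: y = 1 + Ce^(-4x)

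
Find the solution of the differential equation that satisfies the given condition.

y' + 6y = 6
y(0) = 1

General solution: y = 1 + Ce^(-6x)
Applying y(0) = 1: C = 1 - 1 = 0
Particular solution: y = 1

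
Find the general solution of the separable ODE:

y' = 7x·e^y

Separating variables and integrating:
-e^(-y) = 7x²/2 + C

General solution: y = -ln(C - 7x²/2)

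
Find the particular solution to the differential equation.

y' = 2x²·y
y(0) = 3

General solution: y = Ce^(2x³/3)
Applying IC y(0) = 3:
Particular solution: y = 3e^(2x³/3)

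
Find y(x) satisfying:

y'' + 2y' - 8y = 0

Characteristic equation: r² + 2r - 8 = 0
Roots: r = 2, -4 (distinct real)
General solution: y = C₁e^(2x) + C₂e^(-4x)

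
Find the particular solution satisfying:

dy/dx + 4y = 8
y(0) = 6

General solution: y = 2 + Ce^(-4x)
Applying y(0) = 6: C = 6 - 2 = 4
Particular solution: y = 2 + 4e^(-4x)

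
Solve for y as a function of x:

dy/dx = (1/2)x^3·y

Separating variables and integrating:
ln|y| = x^4/8 + C

General solution: y = Ce^(x^4/8)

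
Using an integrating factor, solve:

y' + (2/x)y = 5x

Using integrating factor method:

General solution: y = (5/4)x^2 + Cx^(-2)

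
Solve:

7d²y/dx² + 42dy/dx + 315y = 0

Characteristic equation: 7r² + 42r + 315 = 0
Divide by 7: r² + 6r + 45 = 0
Roots: r = -3 ± 6i (complex conjugates)
General solution: y = e^(-3x)(C₁cos(6x) + C₂sin(6x))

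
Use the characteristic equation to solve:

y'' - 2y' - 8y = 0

Characteristic equation: r² - 2r - 8 = 0
Roots: r = 4, -2 (distinct real)
General solution: y = C₁e^(4x) + C₂e^(-2x)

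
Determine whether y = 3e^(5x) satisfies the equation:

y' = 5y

Verification:
y = 3e^(5x)
y' = 15e^(5x)
5y = 15e^(5x)
y' = 5y ✓

Yes, it is a solution.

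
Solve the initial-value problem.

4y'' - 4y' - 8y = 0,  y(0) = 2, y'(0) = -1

General solution: y = C₁e^(2x) + C₂e^(-x)
Applying ICs: C₁ = 1/3, C₂ = 5/3
Particular solution: y = (1/3)e^(2x) + (5/3)e^(-x)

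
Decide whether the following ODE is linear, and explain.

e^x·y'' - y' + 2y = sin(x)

Linear (y and its derivatives appear to the first power only, no products of y terms)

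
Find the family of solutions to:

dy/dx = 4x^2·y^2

Separating variables and integrating:
-1/y = 4x^3/3 + C

General solution: y^-1 = (-4/3)x^3 + C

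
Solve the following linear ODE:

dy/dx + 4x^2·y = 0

Using integrating factor method:

General solution: y = Ce^(-4x^3/3)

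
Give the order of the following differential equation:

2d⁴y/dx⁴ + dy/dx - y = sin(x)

The order is 4 (highest derivative is of order 4).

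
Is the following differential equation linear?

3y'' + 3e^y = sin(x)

No. Nonlinear (e^y is nonlinear in y)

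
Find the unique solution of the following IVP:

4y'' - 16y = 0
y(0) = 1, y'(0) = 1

General solution: y = C₁e^(2x) + C₂e^(-2x)
Applying ICs: C₁ = 3/4, C₂ = 1/4
Particular solution: y = (3/4)e^(2x) + (1/4)e^(-2x)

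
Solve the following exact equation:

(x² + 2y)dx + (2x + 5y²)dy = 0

Verify exactness: ∂M/∂y = ∂N/∂x ✓
Find F(x,y) such that ∂F/∂x = M, ∂F/∂y = N
Solution: x³/3 + 2xy + 5y³/3 = C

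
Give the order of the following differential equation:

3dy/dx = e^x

The order is 1 (highest derivative is of order 1).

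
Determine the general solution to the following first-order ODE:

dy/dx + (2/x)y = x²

Using integrating factor method:

General solution: y = (1/5)x^3 + Cx^(-2)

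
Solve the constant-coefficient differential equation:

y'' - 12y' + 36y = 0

Characteristic equation: r² - 12r + 36 = 0
Factored: (r - 6)² = 0
Repeated root: r = 6
General solution: y = (C₁ + C₂x)e^(6x)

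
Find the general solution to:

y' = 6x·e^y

Separating variables and integrating:
-e^(-y) = 3x² + C

General solution: y = -ln(C - 3x²)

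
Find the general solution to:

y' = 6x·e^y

Separating variables and integrating:
-e^(-y) = 3x² + C

General solution: y = -ln(C - 3x²)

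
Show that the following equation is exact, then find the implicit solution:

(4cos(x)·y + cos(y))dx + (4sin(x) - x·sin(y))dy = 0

Verify exactness: ∂M/∂y = ∂N/∂x ✓
Find F(x,y) such that ∂F/∂x = M, ∂F/∂y = N
Solution: 4sin(x)·y + x·cos(y) = C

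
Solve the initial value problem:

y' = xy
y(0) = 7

General solution: y = Ce^(x²/2)
Applying IC y(0) = 7:
Particular solution: y = 7e^(x²/2)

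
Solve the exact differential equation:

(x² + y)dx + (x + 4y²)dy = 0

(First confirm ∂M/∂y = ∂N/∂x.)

Verify exactness: ∂M/∂y = ∂N/∂x ✓
Find F(x,y) such that ∂F/∂x = M, ∂F/∂y = N
Solution: x³/3 + xy + 4y³/3 = C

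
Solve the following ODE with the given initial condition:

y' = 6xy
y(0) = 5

General solution: y = Ce^(3x²)
Applying IC y(0) = 5:
Particular solution: y = 5e^(3x²)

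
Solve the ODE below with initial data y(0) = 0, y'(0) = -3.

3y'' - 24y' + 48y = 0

General solution: y = (C₁ + C₂x)e^(4x)
Repeated root r = 4
Applying ICs: C₁ = 0, C₂ = -3
Particular solution: y = -3xe^(4x)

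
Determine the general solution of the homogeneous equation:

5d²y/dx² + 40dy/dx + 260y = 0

Characteristic equation: 5r² + 40r + 260 = 0
Divide by 5: r² + 8r + 52 = 0
Roots: r = -4 ± 6i (complex conjugates)
General solution: y = e^(-4x)(C₁cos(6x) + C₂sin(6x))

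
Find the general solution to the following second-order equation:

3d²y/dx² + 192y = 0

Characteristic equation: 3r² + 192 = 0
Divide by 3: r² + 64 = 0
Roots: r = ±8i (complex conjugates)
General solution: y = C₁cos(8x) + C₂sin(8x)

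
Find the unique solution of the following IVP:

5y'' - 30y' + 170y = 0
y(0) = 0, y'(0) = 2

General solution: y = e^(3x)(C₁cos(5x) + C₂sin(5x))
Complex roots r = 3 ± 5i
Applying ICs: C₁ = 0, C₂ = 2/5
Particular solution: y = e^(3x)((2/5)sin(5x))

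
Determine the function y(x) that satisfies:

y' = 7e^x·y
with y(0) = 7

General solution: y = Ce^(7e^x)
Applying IC y(0) = 7:
Particular solution: y = 7e^(7(e^x - 1))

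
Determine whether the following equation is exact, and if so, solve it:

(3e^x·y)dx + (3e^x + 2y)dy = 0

Verify exactness: ∂M/∂y = ∂N/∂x ✓
Find F(x,y) such that ∂F/∂x = M, ∂F/∂y = N
Solution: 3e^x·y + y² = C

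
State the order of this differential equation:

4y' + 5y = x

The order is 1 (highest derivative is of order 1).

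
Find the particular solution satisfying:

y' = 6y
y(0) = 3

General solution: y = Ce^(6x)
Applying IC y(0) = 3:
Particular solution: y = 3e^(6x)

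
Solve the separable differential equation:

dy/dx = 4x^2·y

Separating variables and integrating:
ln|y| = 4x^3/3 + C

General solution: y = Ce^(4x^3/3)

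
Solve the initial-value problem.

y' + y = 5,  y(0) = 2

General solution: y = 5 + Ce^(-x)
Applying y(0) = 2: C = 2 - 5 = -3
Particular solution: y = 5 - 3e^(-x)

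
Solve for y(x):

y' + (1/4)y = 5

Using integrating factor method:

General solution: y = 20 + Ce^(-x/4)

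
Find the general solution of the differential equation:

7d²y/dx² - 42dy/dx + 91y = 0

Characteristic equation: 7r² - 42r + 91 = 0
Divide by 7: r² - 6r + 13 = 0
Roots: r = 3 ± 2i (complex conjugates)
General solution: y = e^(3x)(C₁cos(2x) + C₂sin(2x))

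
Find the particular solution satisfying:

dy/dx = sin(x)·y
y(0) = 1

General solution: y = Ce^(-cos(x))
Applying IC y(0) = 1:
Particular solution: y = e^(1-cos(x))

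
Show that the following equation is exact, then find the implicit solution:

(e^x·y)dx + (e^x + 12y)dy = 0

Verify exactness: ∂M/∂y = ∂N/∂x ✓
Find F(x,y) such that ∂F/∂x = M, ∂F/∂y = N
Solution: e^x·y + 6y² = C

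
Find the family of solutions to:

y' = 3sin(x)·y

Separating variables and integrating:
ln|y| = -3cos(x) + C

General solution: y = Ce^(-3cos(x))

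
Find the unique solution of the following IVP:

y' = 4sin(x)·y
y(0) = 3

General solution: y = Ce^(-4cos(x))
Applying IC y(0) = 3:
Particular solution: y = 3e^(4(1-cos(x)))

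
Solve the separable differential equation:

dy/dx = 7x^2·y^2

Separating variables and integrating:
-1/y = 7x^3/3 + C

General solution: y^-1 = (-7/3)x^3 + C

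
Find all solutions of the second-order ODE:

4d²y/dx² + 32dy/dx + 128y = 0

Characteristic equation: 4r² + 32r + 128 = 0
Divide by 4: r² + 8r + 32 = 0
Roots: r = -4 ± 4i (complex conjugates)
General solution: y = e^(-4x)(C₁cos(4x) + C₂sin(4x))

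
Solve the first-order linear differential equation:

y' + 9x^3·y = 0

Using integrating factor method:

General solution: y = Ce^(-9x^4/4)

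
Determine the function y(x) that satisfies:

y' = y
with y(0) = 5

General solution: y = Ce^x
Applying IC y(0) = 5:
Particular solution: y = 5e^x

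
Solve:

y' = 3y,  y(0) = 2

General solution: y = Ce^(3x)
Applying IC y(0) = 2:
Particular solution: y = 2e^(3x)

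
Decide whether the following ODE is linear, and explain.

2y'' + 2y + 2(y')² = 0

Nonlinear ((y')² term)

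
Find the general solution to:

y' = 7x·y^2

Separating variables and integrating:
-1/y = 7x^2/2 + C

General solution: y^-1 = (-7/2)x^2 + C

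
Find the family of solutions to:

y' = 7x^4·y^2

Separating variables and integrating:
-1/y = 7x^5/5 + C

General solution: y^-1 = (-7/5)x^5 + C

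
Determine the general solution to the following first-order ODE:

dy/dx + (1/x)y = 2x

Using integrating factor method:

General solution: y = (2/3)x^2 + C/x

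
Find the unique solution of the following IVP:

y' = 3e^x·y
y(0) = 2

General solution: y = Ce^(3e^x)
Applying IC y(0) = 2:
Particular solution: y = 2e^(3(e^x - 1))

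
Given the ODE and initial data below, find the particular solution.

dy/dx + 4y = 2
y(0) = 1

General solution: y = 1/2 + Ce^(-4x)
Applying y(0) = 1: C = 1 - 1/2 = 1/2
Particular solution: y = 1/2 + (1/2)e^(-4x)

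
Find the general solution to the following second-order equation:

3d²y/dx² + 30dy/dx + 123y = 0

Characteristic equation: 3r² + 30r + 123 = 0
Divide by 3: r² + 10r + 41 = 0
Roots: r = -5 ± 4i (complex conjugates)
General solution: y = e^(-5x)(C₁cos(4x) + C₂sin(4x))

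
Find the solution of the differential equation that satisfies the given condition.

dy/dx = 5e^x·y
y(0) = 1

General solution: y = Ce^(5e^x)
Applying IC y(0) = 1:
Particular solution: y = e^(5(e^x - 1))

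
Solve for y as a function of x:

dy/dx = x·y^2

Separating variables and integrating:
-1/y = x^2/2 + C

General solution: y^-1 = (-1/2)x^2 + C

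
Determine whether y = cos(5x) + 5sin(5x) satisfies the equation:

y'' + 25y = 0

Verification:
y'' = -25cos(5x) - 125sin(5x)
y'' + 25y = 0 ✓

Yes, it is a solution.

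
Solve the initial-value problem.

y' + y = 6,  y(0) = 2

General solution: y = 6 + Ce^(-x)
Applying y(0) = 2: C = 2 - 6 = -4
Particular solution: y = 6 - 4e^(-x)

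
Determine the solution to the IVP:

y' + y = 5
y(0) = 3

General solution: y = 5 + Ce^(-x)
Applying y(0) = 3: C = 3 - 5 = -2
Particular solution: y = 5 - 2e^(-x)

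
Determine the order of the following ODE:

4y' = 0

The order is 1 (highest derivative is of order 1).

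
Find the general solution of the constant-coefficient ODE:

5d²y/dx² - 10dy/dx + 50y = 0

Characteristic equation: 5r² - 10r + 50 = 0
Divide by 5: r² - 2r + 10 = 0
Roots: r = 1 ± 3i (complex conjugates)
General solution: y = e^x(C₁cos(3x) + C₂sin(3x))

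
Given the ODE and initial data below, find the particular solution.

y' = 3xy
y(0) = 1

General solution: y = Ce^(3x²/2)
Applying IC y(0) = 1:
Particular solution: y = e^(3x²/2)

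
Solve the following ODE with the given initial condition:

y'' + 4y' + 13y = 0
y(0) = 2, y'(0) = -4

General solution: y = e^(-2x)(C₁cos(3x) + C₂sin(3x))
Complex roots r = -2 ± 3i
Applying ICs: C₁ = 2, C₂ = 0
Particular solution: y = e^(-2x)(2cos(3x))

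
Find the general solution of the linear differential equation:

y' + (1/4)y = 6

Using integrating factor method:

General solution: y = 24 + Ce^(-x/4)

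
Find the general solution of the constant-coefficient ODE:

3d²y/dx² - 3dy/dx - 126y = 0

Characteristic equation: 3r² - 3r - 126 = 0
Divide by 3: r² - r - 42 = 0
Roots: r = 7, -6 (distinct real)
General solution: y = C₁e^(7x) + C₂e^(-6x)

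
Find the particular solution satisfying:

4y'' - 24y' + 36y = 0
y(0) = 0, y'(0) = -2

General solution: y = (C₁ + C₂x)e^(3x)
Repeated root r = 3
Applying ICs: C₁ = 0, C₂ = -2
Particular solution: y = -2xe^(3x)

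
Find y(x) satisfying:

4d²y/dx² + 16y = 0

Characteristic equation: 4r² + 16 = 0
Divide by 4: r² + 4 = 0
Roots: r = ±2i (complex conjugates)
General solution: y = C₁cos(2x) + C₂sin(2x)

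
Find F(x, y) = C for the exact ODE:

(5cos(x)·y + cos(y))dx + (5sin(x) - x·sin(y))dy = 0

Verify exactness: ∂M/∂y = ∂N/∂x ✓
Find F(x,y) such that ∂F/∂x = M, ∂F/∂y = N
Solution: 5sin(x)·y + x·cos(y) = C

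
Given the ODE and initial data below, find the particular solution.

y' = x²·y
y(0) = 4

General solution: y = Ce^(x³/3)
Applying IC y(0) = 4:
Particular solution: y = 4e^(x³/3)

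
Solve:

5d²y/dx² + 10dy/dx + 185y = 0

Characteristic equation: 5r² + 10r + 185 = 0
Divide by 5: r² + 2r + 37 = 0
Roots: r = -1 ± 6i (complex conjugates)
General solution: y = e^(-x)(C₁cos(6x) + C₂sin(6x))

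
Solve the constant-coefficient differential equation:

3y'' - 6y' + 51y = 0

Characteristic equation: 3r² - 6r + 51 = 0
Divide by 3: r² - 2r + 17 = 0
Roots: r = 1 ± 4i (complex conjugates)
General solution: y = e^x(C₁cos(4x) + C₂sin(4x))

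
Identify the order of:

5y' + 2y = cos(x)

The order is 1 (highest derivative is of order 1).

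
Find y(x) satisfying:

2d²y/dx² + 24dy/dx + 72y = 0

Characteristic equation: 2r² + 24r + 72 = 0
Divide by 2: r² + 12r + 36 = 0
Factored: (r + 6)² = 0
Repeated root: r = -6
General solution: y = (C₁ + C₂x)e^(-6x)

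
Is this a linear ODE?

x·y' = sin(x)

Yes. Linear (y and its derivatives appear to the first power only, no products of y terms)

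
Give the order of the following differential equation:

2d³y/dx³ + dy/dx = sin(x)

The order is 3 (highest derivative is of order 3).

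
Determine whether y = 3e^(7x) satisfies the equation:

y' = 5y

Verification:
y = 3e^(7x)
y' = 21e^(7x)
But 5y = 15e^(7x)
y' ≠ 5y — the derivative does not match

No, it is not a solution.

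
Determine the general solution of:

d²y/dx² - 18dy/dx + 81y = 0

Characteristic equation: r² - 18r + 81 = 0
Factored: (r - 9)² = 0
Repeated root: r = 9
General solution: y = (C₁ + C₂x)e^(9x)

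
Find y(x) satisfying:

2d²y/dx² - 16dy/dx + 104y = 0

Characteristic equation: 2r² - 16r + 104 = 0
Divide by 2: r² - 8r + 52 = 0
Roots: r = 4 ± 6i (complex conjugates)
General solution: y = e^(4x)(C₁cos(6x) + C₂sin(6x))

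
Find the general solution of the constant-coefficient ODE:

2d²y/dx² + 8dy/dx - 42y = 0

Characteristic equation: 2r² + 8r - 42 = 0
Divide by 2: r² + 4r - 21 = 0
Roots: r = 3, -7 (distinct real)
General solution: y = C₁e^(3x) + C₂e^(-7x)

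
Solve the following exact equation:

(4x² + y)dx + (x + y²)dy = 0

Verify exactness: ∂M/∂y = ∂N/∂x ✓
Find F(x,y) such that ∂F/∂x = M, ∂F/∂y = N
Solution: 4x³/3 + xy + y³/3 = C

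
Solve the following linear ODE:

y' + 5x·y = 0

Using integrating factor method:

General solution: y = Ce^(-5x^2/2)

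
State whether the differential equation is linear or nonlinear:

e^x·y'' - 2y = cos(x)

Linear (y and its derivatives appear to the first power only, no products of y terms)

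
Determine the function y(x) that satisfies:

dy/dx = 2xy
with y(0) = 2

General solution: y = Ce^(x²)
Applying IC y(0) = 2:
Particular solution: y = 2e^(x²)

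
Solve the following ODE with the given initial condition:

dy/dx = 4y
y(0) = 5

General solution: y = Ce^(4x)
Applying IC y(0) = 5:
Particular solution: y = 5e^(4x)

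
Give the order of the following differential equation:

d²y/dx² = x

The order is 2 (highest derivative is of order 2).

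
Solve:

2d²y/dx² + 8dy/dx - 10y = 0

Characteristic equation: 2r² + 8r - 10 = 0
Divide by 2: r² + 4r - 5 = 0
Roots: r = 1, -5 (distinct real)
General solution: y = C₁e^x + C₂e^(-5x)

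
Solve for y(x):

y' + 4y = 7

Using integrating factor method:

General solution: y = 7/4 + Ce^(-4x)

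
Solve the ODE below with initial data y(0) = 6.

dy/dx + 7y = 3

General solution: y = 3/7 + Ce^(-7x)
Applying y(0) = 6: C = 6 - 3/7 = 39/7
Particular solution: y = 3/7 + (39/7)e^(-7x)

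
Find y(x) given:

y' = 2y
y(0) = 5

General solution: y = Ce^(2x)
Applying IC y(0) = 5:
Particular solution: y = 5e^(2x)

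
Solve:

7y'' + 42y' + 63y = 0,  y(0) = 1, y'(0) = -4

General solution: y = (C₁ + C₂x)e^(-3x)
Repeated root r = -3
Applying ICs: C₁ = 1, C₂ = -1
Particular solution: y = (1 - x)e^(-3x)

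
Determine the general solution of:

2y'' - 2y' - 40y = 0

Characteristic equation: 2r² - 2r - 40 = 0
Divide by 2: r² - r - 20 = 0
Roots: r = 5, -4 (distinct real)
General solution: y = C₁e^(5x) + C₂e^(-4x)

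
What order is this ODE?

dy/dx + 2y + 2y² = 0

The order is 1 (highest derivative is of order 1).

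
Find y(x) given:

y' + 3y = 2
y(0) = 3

General solution: y = 2/3 + Ce^(-3x)
Applying y(0) = 3: C = 3 - 2/3 = 7/3
Particular solution: y = 2/3 + (7/3)e^(-3x)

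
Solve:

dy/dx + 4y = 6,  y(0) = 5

General solution: y = 3/2 + Ce^(-4x)
Applying y(0) = 5: C = 5 - 3/2 = 7/2
Particular solution: y = 3/2 + (7/2)e^(-4x)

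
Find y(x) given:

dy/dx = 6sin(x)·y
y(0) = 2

General solution: y = Ce^(-6cos(x))
Applying IC y(0) = 2:
Particular solution: y = 2e^(6(1-cos(x)))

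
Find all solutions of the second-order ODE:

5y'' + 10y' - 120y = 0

Characteristic equation: 5r² + 10r - 120 = 0
Divide by 5: r² + 2r - 24 = 0
Roots: r = 4, -6 (distinct real)
General solution: y = C₁e^(4x) + C₂e^(-6x)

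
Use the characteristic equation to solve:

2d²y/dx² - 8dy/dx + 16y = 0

Characteristic equation: 2r² - 8r + 16 = 0
Divide by 2: r² - 4r + 8 = 0
Roots: r = 2 ± 2i (complex conjugates)
General solution: y = e^(2x)(C₁cos(2x) + C₂sin(2x))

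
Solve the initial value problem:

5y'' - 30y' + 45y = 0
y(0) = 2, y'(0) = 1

General solution: y = (C₁ + C₂x)e^(3x)
Repeated root r = 3
Applying ICs: C₁ = 2, C₂ = -5
Particular solution: y = (2 - 5x)e^(3x)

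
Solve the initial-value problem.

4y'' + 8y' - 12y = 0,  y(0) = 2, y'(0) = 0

General solution: y = C₁e^x + C₂e^(-3x)
Applying ICs: C₁ = 3/2, C₂ = 1/2
Particular solution: y = (3/2)e^x + (1/2)e^(-3x)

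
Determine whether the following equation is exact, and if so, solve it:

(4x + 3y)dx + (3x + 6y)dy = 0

Verify exactness: ∂M/∂y = ∂N/∂x ✓
Find F(x,y) such that ∂F/∂x = M, ∂F/∂y = N
Solution: 2x² + 3xy + 3y² = C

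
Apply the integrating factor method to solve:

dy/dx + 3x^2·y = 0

Using integrating factor method:

General solution: y = Ce^(-x^3)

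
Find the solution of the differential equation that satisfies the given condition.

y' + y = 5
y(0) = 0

General solution: y = 5 + Ce^(-x)
Applying y(0) = 0: C = 0 - 5 = -5
Particular solution: y = 5 - 5e^(-x)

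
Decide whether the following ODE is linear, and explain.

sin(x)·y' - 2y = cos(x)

Linear (y and its derivatives appear to the first power only, no products of y terms)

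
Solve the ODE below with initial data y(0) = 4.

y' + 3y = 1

General solution: y = 1/3 + Ce^(-3x)
Applying y(0) = 4: C = 4 - 1/3 = 11/3
Particular solution: y = 1/3 + (11/3)e^(-3x)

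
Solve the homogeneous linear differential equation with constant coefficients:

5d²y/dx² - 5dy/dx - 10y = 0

Characteristic equation: 5r² - 5r - 10 = 0
Divide by 5: r² - r - 2 = 0
Roots: r = 2, -1 (distinct real)
General solution: y = C₁e^(2x) + C₂e^(-x)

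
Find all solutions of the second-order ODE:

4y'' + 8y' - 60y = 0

Characteristic equation: 4r² + 8r - 60 = 0
Divide by 4: r² + 2r - 15 = 0
Roots: r = 3, -5 (distinct real)
General solution: y = C₁e^(3x) + C₂e^(-5x)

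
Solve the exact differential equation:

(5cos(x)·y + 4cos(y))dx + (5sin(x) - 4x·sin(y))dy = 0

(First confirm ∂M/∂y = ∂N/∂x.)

Verify exactness: ∂M/∂y = ∂N/∂x ✓
Find F(x,y) such that ∂F/∂x = M, ∂F/∂y = N
Solution: 5sin(x)·y + 4x·cos(y) = C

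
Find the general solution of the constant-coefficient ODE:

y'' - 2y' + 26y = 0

Characteristic equation: r² - 2r + 26 = 0
Roots: r = 1 ± 5i (complex conjugates)
General solution: y = e^x(C₁cos(5x) + C₂sin(5x))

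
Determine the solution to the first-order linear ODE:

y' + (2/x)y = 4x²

Using integrating factor method:

General solution: y = (4/5)x^3 + Cx^(-2)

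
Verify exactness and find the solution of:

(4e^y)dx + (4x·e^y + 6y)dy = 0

Verify exactness: ∂M/∂y = ∂N/∂x ✓
Find F(x,y) such that ∂F/∂x = M, ∂F/∂y = N
Solution: 4x·e^y + 3y² = C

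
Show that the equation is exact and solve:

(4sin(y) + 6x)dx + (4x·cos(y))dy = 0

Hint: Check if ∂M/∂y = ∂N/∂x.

Verify exactness: ∂M/∂y = ∂N/∂x ✓
Find F(x,y) such that ∂F/∂x = M, ∂F/∂y = N
Solution: 4x·sin(y) + 3x² = C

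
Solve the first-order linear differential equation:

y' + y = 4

Using integrating factor method:

General solution: y = 4 + Ce^(-x)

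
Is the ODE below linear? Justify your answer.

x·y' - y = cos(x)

Yes. Linear (y and its derivatives appear to the first power only, no products of y terms)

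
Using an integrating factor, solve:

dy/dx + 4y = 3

Using integrating factor method:

General solution: y = 3/4 + Ce^(-4x)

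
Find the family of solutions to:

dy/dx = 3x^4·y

Separating variables and integrating:
ln|y| = 3x^5/5 + C

General solution: y = Ce^(3x^5/5)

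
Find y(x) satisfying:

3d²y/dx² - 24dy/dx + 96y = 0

Characteristic equation: 3r² - 24r + 96 = 0
Divide by 3: r² - 8r + 32 = 0
Roots: r = 4 ± 4i (complex conjugates)
General solution: y = e^(4x)(C₁cos(4x) + C₂sin(4x))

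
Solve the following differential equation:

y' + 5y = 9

Using integrating factor method:

General solution: y = 9/5 + Ce^(-5x)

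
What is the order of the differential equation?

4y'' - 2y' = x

The order is 2 (highest derivative is of order 2).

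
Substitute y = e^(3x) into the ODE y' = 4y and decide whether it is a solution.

Verification:
y = e^(3x)
y' = 3e^(3x)
But 4y = 4e^(3x)
y' ≠ 4y — the derivative does not match

No, it is not a solution.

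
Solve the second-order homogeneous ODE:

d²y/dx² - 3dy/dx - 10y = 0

Characteristic equation: r² - 3r - 10 = 0
Roots: r = 5, -2 (distinct real)
General solution: y = C₁e^(5x) + C₂e^(-2x)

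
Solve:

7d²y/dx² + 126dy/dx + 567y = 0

Characteristic equation: 7r² + 126r + 567 = 0
Divide by 7: r² + 18r + 81 = 0
Factored: (r + 9)² = 0
Repeated root: r = -9
General solution: y = (C₁ + C₂x)e^(-9x)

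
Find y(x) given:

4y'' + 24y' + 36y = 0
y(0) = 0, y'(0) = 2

General solution: y = (C₁ + C₂x)e^(-3x)
Repeated root r = -3
Applying ICs: C₁ = 0, C₂ = 2
Particular solution: y = 2xe^(-3x)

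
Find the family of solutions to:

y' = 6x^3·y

Separating variables and integrating:
ln|y| = 3x^4/2 + C

General solution: y = Ce^(3x^4/2)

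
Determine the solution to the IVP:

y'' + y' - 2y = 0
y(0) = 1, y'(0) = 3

General solution: y = C₁e^x + C₂e^(-2x)
Applying ICs: C₁ = 5/3, C₂ = -2/3
Particular solution: y = (5/3)e^x - (2/3)e^(-2x)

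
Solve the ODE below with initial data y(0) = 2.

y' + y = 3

General solution: y = 3 + Ce^(-x)
Applying y(0) = 2: C = 2 - 3 = -1
Particular solution: y = 3 - e^(-x)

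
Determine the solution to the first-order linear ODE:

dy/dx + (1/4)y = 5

Using integrating factor method:

General solution: y = 20 + Ce^(-x/4)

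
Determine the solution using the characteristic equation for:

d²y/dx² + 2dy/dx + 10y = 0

Characteristic equation: r² + 2r + 10 = 0
Roots: r = -1 ± 3i (complex conjugates)
General solution: y = e^(-x)(C₁cos(3x) + C₂sin(3x))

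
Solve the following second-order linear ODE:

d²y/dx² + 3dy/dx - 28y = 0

Characteristic equation: r² + 3r - 28 = 0
Roots: r = 4, -7 (distinct real)
General solution: y = C₁e^(4x) + C₂e^(-7x)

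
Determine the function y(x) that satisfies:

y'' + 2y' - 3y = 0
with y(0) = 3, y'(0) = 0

General solution: y = C₁e^x + C₂e^(-3x)
Applying ICs: C₁ = 9/4, C₂ = 3/4
Particular solution: y = (9/4)e^x + (3/4)e^(-3x)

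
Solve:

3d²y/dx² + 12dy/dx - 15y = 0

Characteristic equation: 3r² + 12r - 15 = 0
Divide by 3: r² + 4r - 5 = 0
Roots: r = 1, -5 (distinct real)
General solution: y = C₁e^x + C₂e^(-5x)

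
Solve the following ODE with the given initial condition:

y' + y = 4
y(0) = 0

General solution: y = 4 + Ce^(-x)
Applying y(0) = 0: C = 0 - 4 = -4
Particular solution: y = 4 - 4e^(-x)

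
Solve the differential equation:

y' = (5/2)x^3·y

Separating variables and integrating:
ln|y| = 5x^4/8 + C

General solution: y = Ce^(5x^4/8)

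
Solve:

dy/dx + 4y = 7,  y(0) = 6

General solution: y = 7/4 + Ce^(-4x)
Applying y(0) = 6: C = 6 - 7/4 = 17/4
Particular solution: y = 7/4 + (17/4)e^(-4x)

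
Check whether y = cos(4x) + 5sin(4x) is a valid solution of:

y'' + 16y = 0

Verification:
y'' = -16cos(4x) - 80sin(4x)
y'' + 16y = 0 ✓

Yes, it is a solution.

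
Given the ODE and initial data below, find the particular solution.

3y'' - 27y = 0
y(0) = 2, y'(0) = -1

General solution: y = C₁e^(3x) + C₂e^(-3x)
Applying ICs: C₁ = 5/6, C₂ = 7/6
Particular solution: y = (5/6)e^(3x) + (7/6)e^(-3x)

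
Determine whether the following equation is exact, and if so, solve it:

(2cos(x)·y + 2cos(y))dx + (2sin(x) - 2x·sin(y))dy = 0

Verify exactness: ∂M/∂y = ∂N/∂x ✓
Find F(x,y) such that ∂F/∂x = M, ∂F/∂y = N
Solution: 2sin(x)·y + 2x·cos(y) = C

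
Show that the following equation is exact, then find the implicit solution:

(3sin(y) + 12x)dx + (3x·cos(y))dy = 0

Verify exactness: ∂M/∂y = ∂N/∂x ✓
Find F(x,y) such that ∂F/∂x = M, ∂F/∂y = N
Solution: 3x·sin(y) + 6x² = C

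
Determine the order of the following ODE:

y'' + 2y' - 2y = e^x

The order is 2 (highest derivative is of order 2).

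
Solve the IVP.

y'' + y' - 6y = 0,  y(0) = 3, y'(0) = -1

General solution: y = C₁e^(2x) + C₂e^(-3x)
Applying ICs: C₁ = 8/5, C₂ = 7/5
Particular solution: y = (8/5)e^(2x) + (7/5)e^(-3x)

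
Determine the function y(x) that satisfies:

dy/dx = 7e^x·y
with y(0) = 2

General solution: y = Ce^(7e^x)
Applying IC y(0) = 2:
Particular solution: y = 2e^(7(e^x - 1))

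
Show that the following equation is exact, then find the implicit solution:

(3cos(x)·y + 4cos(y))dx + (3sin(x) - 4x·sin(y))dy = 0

Verify exactness: ∂M/∂y = ∂N/∂x ✓
Find F(x,y) such that ∂F/∂x = M, ∂F/∂y = N
Solution: 3sin(x)·y + 4x·cos(y) = C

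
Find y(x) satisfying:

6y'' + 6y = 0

Characteristic equation: 6r² + 6 = 0
Divide by 6: r² + 1 = 0
Roots: r = ±i (complex conjugates)
General solution: y = C₁cos(x) + C₂sin(x)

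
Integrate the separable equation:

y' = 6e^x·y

Separating variables and integrating:
ln|y| = 6e^x + C

General solution: y = Ce^(6e^x)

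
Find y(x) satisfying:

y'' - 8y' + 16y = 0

Characteristic equation: r² - 8r + 16 = 0
Factored: (r - 4)² = 0
Repeated root: r = 4
General solution: y = (C₁ + C₂x)e^(4x)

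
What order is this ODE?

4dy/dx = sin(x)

The order is 1 (highest derivative is of order 1).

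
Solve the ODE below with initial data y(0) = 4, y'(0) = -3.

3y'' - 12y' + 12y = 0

General solution: y = (C₁ + C₂x)e^(2x)
Repeated root r = 2
Applying ICs: C₁ = 4, C₂ = -11
Particular solution: y = (4 - 11x)e^(2x)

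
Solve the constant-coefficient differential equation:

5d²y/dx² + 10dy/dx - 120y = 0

Characteristic equation: 5r² + 10r - 120 = 0
Divide by 5: r² + 2r - 24 = 0
Roots: r = 4, -6 (distinct real)
General solution: y = C₁e^(4x) + C₂e^(-6x)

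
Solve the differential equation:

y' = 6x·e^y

Separating variables and integrating:
-e^(-y) = 3x² + C

General solution: y = -ln(C - 3x²)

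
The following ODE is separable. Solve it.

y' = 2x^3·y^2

Separating variables and integrating:
-1/y = x^4/2 + C

General solution: y^-1 = (-1/2)x^4 + C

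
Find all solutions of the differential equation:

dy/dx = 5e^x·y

Separating variables and integrating:
ln|y| = 5e^x + C

General solution: y = Ce^(5e^x)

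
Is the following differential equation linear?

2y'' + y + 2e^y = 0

No. Nonlinear (e^y is nonlinear in y)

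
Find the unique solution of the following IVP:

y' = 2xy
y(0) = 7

General solution: y = Ce^(x²)
Applying IC y(0) = 7:
Particular solution: y = 7e^(x²)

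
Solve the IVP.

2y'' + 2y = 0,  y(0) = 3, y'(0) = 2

General solution: y = C₁cos(x) + C₂sin(x)
Complex roots r = ±i
Applying ICs: C₁ = 3, C₂ = 2
Particular solution: y = 3cos(x) + 2sin(x)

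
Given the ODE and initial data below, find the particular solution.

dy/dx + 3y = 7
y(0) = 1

General solution: y = 7/3 + Ce^(-3x)
Applying y(0) = 1: C = 1 - 7/3 = -4/3
Particular solution: y = 7/3 - (4/3)e^(-3x)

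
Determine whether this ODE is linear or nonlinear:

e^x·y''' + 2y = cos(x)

Linear (y and its derivatives appear to the first power only, no products of y terms)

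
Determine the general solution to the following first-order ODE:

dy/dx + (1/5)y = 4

Using integrating factor method:

General solution: y = 20 + Ce^(-x/5)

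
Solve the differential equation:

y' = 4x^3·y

Separating variables and integrating:
ln|y| = x^4 + C

General solution: y = Ce^(x^4)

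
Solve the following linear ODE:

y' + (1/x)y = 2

Using integrating factor method:

General solution: y = x + C/x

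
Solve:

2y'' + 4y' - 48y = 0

Characteristic equation: 2r² + 4r - 48 = 0
Divide by 2: r² + 2r - 24 = 0
Roots: r = 4, -6 (distinct real)
General solution: y = C₁e^(4x) + C₂e^(-6x)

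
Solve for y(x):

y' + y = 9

Using integrating factor method:

General solution: y = 9 + Ce^(-x)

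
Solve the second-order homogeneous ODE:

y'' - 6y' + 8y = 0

Characteristic equation: r² - 6r + 8 = 0
Roots: r = 2, 4 (distinct real)
General solution: y = C₁e^(2x) + C₂e^(4x)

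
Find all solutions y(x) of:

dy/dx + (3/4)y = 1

Using integrating factor method:

General solution: y = 4/3 + Ce^(-3x/4)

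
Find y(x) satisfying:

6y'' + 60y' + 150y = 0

Characteristic equation: 6r² + 60r + 150 = 0
Divide by 6: r² + 10r + 25 = 0
Factored: (r + 5)² = 0
Repeated root: r = -5
General solution: y = (C₁ + C₂x)e^(-5x)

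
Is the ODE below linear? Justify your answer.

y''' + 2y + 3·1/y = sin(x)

No. Nonlinear (1/y term)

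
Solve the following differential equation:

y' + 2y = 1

Using integrating factor method:

General solution: y = 1/2 + Ce^(-2x)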